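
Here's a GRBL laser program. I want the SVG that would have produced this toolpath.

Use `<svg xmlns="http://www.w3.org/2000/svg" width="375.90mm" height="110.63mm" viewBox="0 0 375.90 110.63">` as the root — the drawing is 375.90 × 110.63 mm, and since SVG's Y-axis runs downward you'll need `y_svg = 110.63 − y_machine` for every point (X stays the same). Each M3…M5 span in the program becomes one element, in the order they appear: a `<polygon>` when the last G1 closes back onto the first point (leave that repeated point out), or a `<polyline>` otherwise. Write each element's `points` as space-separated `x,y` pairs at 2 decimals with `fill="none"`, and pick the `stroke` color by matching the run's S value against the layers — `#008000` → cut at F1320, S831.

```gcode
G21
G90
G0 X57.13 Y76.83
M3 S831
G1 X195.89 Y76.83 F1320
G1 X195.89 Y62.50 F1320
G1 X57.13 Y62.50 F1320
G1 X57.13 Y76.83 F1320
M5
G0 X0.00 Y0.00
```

Each laser-on run becomes one SVG element. Flip Y back into SVG space with y_svg = 110.63 − y_machine. Every run uses S831, so all elements get stroke `#008000` (cut).

Run 1: The run returns to its start, so emit a `<polygon>` with points (Y-flipped): 57.13,33.80 195.89,33.80 195.89,48.13 57.13,48.13.

<svg xmlns="http://www.w3.org/2000/svg" width="375.90mm" height="110.63mm" viewBox="0 0 375.90 110.63">
  <polygon points="57.13,33.80 195.89,33.80 195.89,48.13 57.13,48.13" fill="none" stroke="#008000"/>
</svg>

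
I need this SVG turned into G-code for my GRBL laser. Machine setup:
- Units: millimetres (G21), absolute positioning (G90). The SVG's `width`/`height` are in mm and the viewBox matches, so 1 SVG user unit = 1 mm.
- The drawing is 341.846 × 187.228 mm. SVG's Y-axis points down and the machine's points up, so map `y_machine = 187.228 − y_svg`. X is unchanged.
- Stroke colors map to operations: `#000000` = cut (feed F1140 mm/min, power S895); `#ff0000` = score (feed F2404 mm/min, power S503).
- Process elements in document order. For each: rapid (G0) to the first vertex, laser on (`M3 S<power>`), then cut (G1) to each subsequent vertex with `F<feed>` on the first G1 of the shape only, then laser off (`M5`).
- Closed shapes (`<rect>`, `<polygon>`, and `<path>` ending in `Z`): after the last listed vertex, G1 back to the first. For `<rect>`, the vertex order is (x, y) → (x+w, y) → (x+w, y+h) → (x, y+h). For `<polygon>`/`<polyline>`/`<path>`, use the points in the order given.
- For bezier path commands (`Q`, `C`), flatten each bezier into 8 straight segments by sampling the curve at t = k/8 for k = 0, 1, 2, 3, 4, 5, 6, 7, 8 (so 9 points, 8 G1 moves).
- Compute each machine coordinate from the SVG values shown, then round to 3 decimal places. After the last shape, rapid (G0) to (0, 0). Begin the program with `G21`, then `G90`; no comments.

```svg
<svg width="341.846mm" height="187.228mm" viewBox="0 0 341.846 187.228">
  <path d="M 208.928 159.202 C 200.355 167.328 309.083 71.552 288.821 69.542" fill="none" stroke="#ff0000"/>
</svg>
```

G21
G90
G0 X208.928 Y28.026
M3 S503
G1 X210.731 Y29.463 F2404
G1 X220.644 Y38.325
G1 X235.782 Y52.294
G1 X253.258 Y69.055
G1 X270.186 Y86.291
G1 X283.680 Y101.686
G1 X290.854 Y112.923
G1 X288.821 Y117.686
M5
G0 X0.000 Y0.000

Since the viewBox matches the mm dimensions, user units are millimetres directly. The only transform is the Y-flip y_m = 187.228 − y_svg.

Shape 1 is a cubic bezier drawn with `<path>`. Its stroke #ff0000 means score at S503, F2404. After flipping Y the toolpath is (208.928,28.026) → (210.731,29.463) → (220.644,38.325) → (235.782,52.294) → (253.258,69.055) → (270.186,86.291) → (283.680,101.686) → (290.854,112.923) → (288.821,117.686).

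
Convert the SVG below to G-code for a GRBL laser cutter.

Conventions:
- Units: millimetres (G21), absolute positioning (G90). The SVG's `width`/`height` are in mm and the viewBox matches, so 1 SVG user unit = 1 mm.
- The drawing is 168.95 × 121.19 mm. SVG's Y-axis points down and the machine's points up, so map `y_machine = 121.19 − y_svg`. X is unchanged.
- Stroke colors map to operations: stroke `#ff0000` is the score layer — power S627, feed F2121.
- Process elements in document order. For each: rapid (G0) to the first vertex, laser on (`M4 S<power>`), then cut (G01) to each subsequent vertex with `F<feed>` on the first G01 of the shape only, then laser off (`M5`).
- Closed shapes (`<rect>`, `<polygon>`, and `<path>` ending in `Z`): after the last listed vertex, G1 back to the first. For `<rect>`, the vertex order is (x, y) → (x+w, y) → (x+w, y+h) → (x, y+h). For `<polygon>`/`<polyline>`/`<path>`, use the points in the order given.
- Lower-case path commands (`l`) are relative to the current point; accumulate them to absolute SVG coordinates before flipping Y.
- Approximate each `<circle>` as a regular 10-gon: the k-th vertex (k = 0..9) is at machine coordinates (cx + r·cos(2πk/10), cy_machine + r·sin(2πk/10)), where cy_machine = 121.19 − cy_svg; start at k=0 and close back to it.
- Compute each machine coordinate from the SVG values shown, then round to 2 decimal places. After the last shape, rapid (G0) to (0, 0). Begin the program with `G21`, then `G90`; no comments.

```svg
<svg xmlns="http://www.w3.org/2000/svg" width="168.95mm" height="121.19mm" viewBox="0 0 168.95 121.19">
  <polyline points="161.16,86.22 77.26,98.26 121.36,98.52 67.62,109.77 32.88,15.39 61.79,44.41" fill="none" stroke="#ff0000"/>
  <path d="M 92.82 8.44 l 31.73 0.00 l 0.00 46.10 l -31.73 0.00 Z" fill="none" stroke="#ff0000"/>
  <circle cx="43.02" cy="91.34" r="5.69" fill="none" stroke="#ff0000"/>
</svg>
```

G21
G90
G0 X161.16 Y34.97
M4 S627
G01 X77.26 Y22.93 F2121
G01 X121.36 Y22.67
G01 X67.62 Y11.42
G01 X32.88 Y105.80
G01 X61.79 Y76.78
M5
G0 X92.82 Y112.75
M4 S627
G01 X124.55 Y112.75 F2121
G01 X124.55 Y66.65
G01 X92.82 Y66.65
G01 X92.82 Y112.75
M5
G0 X48.71 Y29.85
M4 S627
G01 X47.62 Y33.19 F2121
G01 X44.78 Y35.26
G01 X41.26 Y35.26
G01 X38.42 Y33.19
G01 X37.33 Y29.85
G01 X38.42 Y26.51
G01 X41.26 Y24.44
G01 X44.78 Y24.44
G01 X47.62 Y26.51
G01 X48.71 Y29.85
M5
G0 X0.00 Y0.00

Since the viewBox matches the mm dimensions, user units are millimetres directly. The only transform is the Y-flip y_m = 121.19 − y_svg.

Shape 1 is a open polyline drawn with `<polyline>`. Its stroke #ff0000 means score at S627, F2121. After flipping Y the toolpath is (161.16,34.97) → (77.26,22.93) → (121.36,22.67) → (67.62,11.42) → (32.88,105.80) → (61.79,76.78).

Shape 2 is a rectangle drawn with `<path>`. Its stroke #ff0000 means score at S627, F2121. After flipping Y the toolpath is (92.82,112.75) → (124.55,112.75) → (124.55,66.65) → (92.82,66.65) → (92.82,112.75), returning to the start.

Shape 3 is a circle drawn with `<circle>`. Its stroke #ff0000 means score at S627, F2121. After flipping Y the toolpath is (48.71,29.85) → (47.62,33.19) → (44.78,35.26) → (41.26,35.26) → (38.42,33.19) → (37.33,29.85) → (38.42,26.51) → (41.26,24.44) → (44.78,24.44) → (47.62,26.51) → (48.71,29.85), returning to the start.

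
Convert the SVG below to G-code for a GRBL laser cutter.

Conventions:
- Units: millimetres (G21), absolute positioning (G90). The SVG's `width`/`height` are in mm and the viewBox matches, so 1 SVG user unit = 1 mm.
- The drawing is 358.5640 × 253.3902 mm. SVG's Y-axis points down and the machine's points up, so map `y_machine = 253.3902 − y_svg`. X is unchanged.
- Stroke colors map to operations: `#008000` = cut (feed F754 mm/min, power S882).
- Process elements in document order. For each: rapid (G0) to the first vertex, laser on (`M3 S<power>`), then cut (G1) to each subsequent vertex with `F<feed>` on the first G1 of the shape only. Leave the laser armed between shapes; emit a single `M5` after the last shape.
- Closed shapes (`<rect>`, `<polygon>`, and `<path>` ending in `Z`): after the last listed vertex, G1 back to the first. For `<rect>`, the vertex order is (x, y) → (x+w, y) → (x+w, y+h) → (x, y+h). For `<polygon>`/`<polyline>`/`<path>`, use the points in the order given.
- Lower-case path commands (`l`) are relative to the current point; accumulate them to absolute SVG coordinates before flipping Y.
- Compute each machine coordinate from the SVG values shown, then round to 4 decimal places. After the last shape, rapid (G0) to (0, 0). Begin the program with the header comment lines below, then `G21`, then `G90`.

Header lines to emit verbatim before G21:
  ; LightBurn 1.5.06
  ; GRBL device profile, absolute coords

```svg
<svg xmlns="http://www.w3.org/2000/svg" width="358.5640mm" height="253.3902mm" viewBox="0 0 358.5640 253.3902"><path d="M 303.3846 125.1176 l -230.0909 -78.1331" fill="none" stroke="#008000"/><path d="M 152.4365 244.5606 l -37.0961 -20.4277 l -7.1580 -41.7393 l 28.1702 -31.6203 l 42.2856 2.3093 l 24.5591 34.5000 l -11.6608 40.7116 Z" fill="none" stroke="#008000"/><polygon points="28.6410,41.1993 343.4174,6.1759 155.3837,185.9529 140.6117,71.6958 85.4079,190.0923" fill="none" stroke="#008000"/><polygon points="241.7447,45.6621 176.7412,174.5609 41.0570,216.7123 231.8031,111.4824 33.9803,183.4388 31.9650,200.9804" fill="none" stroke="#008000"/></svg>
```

viewBox `0 0 358.5640 253.3902` with mm width/height → 1 unit = 1 mm. Flip: y_m = 253.3902 − y_svg.

**Shape 1** — `<path>` line segment, stroke `#008000` → cut (S882, F754). Machine vertices: (303.3846,128.2726) → (73.2937,206.4057). Open path.

**Shape 2** — `<path>` regular polygon, stroke `#008000` → cut (S882, F754). Machine vertices: (152.4365,8.8296) → (115.3404,29.2573) → (108.1824,70.9966) → (136.3526,102.6169) → (178.6382,100.3076) → (203.1973,65.8076) → (191.5365,25.0960) → (152.4365,8.8296). Closed: final G1 returns to the first vertex.

**Shape 3** — `<polygon>` closed polygon, stroke `#008000` → cut (S882, F754). Machine vertices: (28.6410,212.1909) → (343.4174,247.2143) → (155.3837,67.4373) → (140.6117,181.6944) → (85.4079,63.2979) → (28.6410,212.1909). Closed: final G1 returns to the first vertex.

**Shape 4** — `<polygon>` closed polygon, stroke `#008000` → cut (S882, F754). Machine vertices: (241.7447,207.7281) → (176.7412,78.8293) → (41.0570,36.6779) → (231.8031,141.9078) → (33.9803,69.9514) → (31.9650,52.4098) → (241.7447,207.7281). Closed: final G1 returns to the first vertex.

; LightBurn 1.5.06
; GRBL device profile, absolute coords
G21
G90
G0 X303.3846 Y128.2726
M3 S882
G1 X73.2937 Y206.4057 F754
G0 X152.4365 Y8.8296
M3 S882
G1 X115.3404 Y29.2573 F754
G1 X108.1824 Y70.9966
G1 X136.3526 Y102.6169
G1 X178.6382 Y100.3076
G1 X203.1973 Y65.8076
G1 X191.5365 Y25.0960
G1 X152.4365 Y8.8296
G0 X28.6410 Y212.1909
M3 S882
G1 X343.4174 Y247.2143 F754
G1 X155.3837 Y67.4373
G1 X140.6117 Y181.6944
G1 X85.4079 Y63.2979
G1 X28.6410 Y212.1909
G0 X241.7447 Y207.7281
M3 S882
G1 X176.7412 Y78.8293 F754
G1 X41.0570 Y36.6779
G1 X231.8031 Y141.9078
G1 X33.9803 Y69.9514
G1 X31.9650 Y52.4098
G1 X241.7447 Y207.7281
M5
G0 X0.0000 Y0.0000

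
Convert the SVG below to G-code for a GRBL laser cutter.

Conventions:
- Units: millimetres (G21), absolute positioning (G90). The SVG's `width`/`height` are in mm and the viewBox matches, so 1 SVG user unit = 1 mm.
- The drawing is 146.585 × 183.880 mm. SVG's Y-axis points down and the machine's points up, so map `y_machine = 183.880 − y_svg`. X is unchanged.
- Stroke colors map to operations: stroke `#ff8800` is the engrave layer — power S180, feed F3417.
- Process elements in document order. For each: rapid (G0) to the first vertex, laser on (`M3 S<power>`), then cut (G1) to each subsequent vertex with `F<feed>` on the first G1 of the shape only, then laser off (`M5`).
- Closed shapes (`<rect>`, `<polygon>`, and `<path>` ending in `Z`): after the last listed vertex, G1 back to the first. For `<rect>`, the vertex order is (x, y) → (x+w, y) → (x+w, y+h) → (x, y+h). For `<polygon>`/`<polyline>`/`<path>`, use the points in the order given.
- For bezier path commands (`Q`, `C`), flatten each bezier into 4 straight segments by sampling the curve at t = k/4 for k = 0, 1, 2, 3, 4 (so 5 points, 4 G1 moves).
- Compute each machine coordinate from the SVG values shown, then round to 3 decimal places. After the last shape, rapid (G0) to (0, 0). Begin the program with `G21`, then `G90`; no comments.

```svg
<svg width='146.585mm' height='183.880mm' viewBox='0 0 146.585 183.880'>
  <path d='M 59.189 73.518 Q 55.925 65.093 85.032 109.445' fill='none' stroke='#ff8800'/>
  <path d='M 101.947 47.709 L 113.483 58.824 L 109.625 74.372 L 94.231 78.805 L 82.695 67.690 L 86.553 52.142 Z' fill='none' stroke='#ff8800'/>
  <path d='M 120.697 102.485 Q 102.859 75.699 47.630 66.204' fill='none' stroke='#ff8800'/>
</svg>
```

Since the viewBox matches the mm dimensions, user units are millimetres directly. The only transform is the Y-flip y_m = 183.880 − y_svg.

Shape 1 is a quadratic bezier drawn with `<path>`. Its stroke #ff8800 means engrave at S180, F3417. After flipping Y the toolpath is (59.189,110.362) → (59.580,111.276) → (64.018,105.593) → (72.502,93.312) → (85.032,74.435).

Shape 2 is a regular polygon drawn with `<path>`. Its stroke #ff8800 means engrave at S180, F3417. After flipping Y the toolpath is (101.947,136.171) → (113.483,125.056) → (109.625,109.508) → (94.231,105.075) → (82.695,116.190) → (86.553,131.738) → (101.947,136.171), returning to the start.

Shape 3 is a quadratic bezier drawn with `<path>`. Its stroke #ff8800 means engrave at S180, F3417. After flipping Y the toolpath is (120.697,81.395) → (109.441,93.707) → (93.511,103.858) → (72.908,111.848) → (47.630,117.676).

G21
G90
G0 X59.189 Y110.362
M3 S180
G1 X59.580 Y111.276 F3417
G1 X64.018 Y105.593
G1 X72.502 Y93.312
G1 X85.032 Y74.435
M5
G0 X101.947 Y136.171
M3 S180
G1 X113.483 Y125.056 F3417
G1 X109.625 Y109.508
G1 X94.231 Y105.075
G1 X82.695 Y116.190
G1 X86.553 Y131.738
G1 X101.947 Y136.171
M5
G0 X120.697 Y81.395
M3 S180
G1 X109.441 Y93.707 F3417
G1 X93.511 Y103.858
G1 X72.908 Y111.848
G1 X47.630 Y117.676
M5
G0 X0.000 Y0.000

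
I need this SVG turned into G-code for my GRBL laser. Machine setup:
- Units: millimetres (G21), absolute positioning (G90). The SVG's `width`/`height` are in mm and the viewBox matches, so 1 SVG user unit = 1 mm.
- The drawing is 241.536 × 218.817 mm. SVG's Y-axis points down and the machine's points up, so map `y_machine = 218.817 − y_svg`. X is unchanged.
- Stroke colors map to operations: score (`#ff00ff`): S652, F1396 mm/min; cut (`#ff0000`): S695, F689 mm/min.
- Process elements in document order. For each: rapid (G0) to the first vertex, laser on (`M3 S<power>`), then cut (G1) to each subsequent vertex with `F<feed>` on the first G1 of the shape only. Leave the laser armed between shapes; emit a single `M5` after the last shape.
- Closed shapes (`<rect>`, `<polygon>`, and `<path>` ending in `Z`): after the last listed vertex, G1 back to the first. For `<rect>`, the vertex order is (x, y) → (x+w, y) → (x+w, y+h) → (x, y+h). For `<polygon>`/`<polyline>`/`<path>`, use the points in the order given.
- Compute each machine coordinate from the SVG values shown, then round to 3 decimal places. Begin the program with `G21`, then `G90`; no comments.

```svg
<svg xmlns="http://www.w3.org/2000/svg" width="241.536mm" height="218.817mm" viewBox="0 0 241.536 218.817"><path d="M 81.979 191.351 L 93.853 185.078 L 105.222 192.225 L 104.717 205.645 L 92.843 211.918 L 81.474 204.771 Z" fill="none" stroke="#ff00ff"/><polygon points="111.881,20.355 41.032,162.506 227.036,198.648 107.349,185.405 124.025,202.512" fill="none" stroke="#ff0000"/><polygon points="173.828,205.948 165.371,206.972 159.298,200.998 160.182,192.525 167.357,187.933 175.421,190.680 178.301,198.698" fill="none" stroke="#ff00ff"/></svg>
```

G21
G90
G0 X81.979 Y27.466
M3 S652
G1 X93.853 Y33.739 F1396
G1 X105.222 Y26.592
G1 X104.717 Y13.172
G1 X92.843 Y6.899
G1 X81.474 Y14.046
G1 X81.979 Y27.466
G0 X111.881 Y198.462
M3 S695
G1 X41.032 Y56.311 F689
G1 X227.036 Y20.169
G1 X107.349 Y33.412
G1 X124.025 Y16.305
G1 X111.881 Y198.462
G0 X173.828 Y12.869
M3 S652
G1 X165.371 Y11.845 F1396
G1 X159.298 Y17.819
G1 X160.182 Y26.292
G1 X167.357 Y30.884
G1 X175.421 Y28.137
G1 X178.301 Y20.119
G1 X173.828 Y12.869
M5

1 u = 1 mm; y_m = 218.817 − y.

[1] `<path>` regular polygon, #ff00ff→score S652 F1396: (81.979,27.466) → (93.853,33.739) → (105.222,26.592) → (104.717,13.172) → (92.843,6.899) → (81.474,14.046) → (81.979,27.466) (closed)

[2] `<polygon>` closed polygon, #ff0000→cut S695 F689: (111.881,198.462) → (41.032,56.311) → (227.036,20.169) → (107.349,33.412) → (124.025,16.305) → (111.881,198.462) (closed)

[3] `<polygon>` regular polygon, #ff00ff→score S652 F1396: (173.828,12.869) → (165.371,11.845) → (159.298,17.819) → (160.182,26.292) → (167.357,30.884) → (175.421,28.137) → (178.301,20.119) → (173.828,12.869) (closed)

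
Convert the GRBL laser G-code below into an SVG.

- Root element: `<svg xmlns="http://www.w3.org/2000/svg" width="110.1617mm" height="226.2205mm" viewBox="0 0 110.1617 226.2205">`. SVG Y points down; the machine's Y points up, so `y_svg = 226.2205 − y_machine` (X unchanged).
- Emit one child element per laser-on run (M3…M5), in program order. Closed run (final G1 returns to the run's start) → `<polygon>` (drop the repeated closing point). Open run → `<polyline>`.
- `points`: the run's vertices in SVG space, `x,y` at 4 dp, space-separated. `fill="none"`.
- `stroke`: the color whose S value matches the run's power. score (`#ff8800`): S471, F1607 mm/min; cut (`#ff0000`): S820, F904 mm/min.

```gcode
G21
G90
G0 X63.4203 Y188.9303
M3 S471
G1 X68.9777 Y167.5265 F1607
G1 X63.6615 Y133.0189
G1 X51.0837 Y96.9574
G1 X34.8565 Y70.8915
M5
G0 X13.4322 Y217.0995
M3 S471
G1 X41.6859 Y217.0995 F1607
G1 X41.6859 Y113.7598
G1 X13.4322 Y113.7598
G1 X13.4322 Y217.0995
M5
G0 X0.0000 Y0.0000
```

<svg xmlns="http://www.w3.org/2000/svg" width="110.1617mm" height="226.2205mm" viewBox="0 0 110.1617 226.2205">
  <polyline points="63.4203,37.2902 68.9777,58.6940 63.6615,93.2016 51.0837,129.2631 34.8565,155.3290" fill="none" stroke="#ff8800"/>
  <polygon points="13.4322,9.1210 41.6859,9.1210 41.6859,112.4607 13.4322,112.4607" fill="none" stroke="#ff8800"/>
</svg>

y_svg = 226.2205 − y_m. Every run uses S471, so all elements get stroke `#ff8800` (score).

[1] open run; points: 63.4203,37.2902 68.9777,58.6940 63.6615,93.2016 51.0837,129.2631 34.8565,155.3290

[2] closed run; points: 13.4322,9.1210 41.6859,9.1210 41.6859,112.4607 13.4322,112.4607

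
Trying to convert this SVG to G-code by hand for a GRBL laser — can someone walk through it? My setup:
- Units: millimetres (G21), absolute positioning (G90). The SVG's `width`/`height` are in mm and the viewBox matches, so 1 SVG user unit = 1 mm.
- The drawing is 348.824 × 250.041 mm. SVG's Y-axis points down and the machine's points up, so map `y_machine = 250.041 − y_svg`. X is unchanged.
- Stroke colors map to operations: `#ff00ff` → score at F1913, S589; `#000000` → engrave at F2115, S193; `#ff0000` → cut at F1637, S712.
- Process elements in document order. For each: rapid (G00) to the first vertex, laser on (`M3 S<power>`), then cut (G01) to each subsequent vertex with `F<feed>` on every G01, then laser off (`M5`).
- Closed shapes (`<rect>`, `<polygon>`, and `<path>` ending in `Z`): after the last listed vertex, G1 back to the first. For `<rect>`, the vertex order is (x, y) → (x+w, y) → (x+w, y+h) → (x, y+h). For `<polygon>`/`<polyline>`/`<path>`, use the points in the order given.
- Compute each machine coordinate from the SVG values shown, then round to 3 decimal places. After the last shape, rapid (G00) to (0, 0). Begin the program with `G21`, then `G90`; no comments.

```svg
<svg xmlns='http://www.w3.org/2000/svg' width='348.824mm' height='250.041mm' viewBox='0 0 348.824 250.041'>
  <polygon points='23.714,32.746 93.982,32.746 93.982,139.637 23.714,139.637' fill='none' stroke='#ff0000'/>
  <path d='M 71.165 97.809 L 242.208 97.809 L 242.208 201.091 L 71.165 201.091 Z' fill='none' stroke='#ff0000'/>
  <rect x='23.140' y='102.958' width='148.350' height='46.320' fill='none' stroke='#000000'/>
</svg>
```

1 u = 1 mm; y_m = 250.041 − y.

[1] `<polygon>` rectangle, #ff0000→cut S712 F1637: (23.714,217.295) → (93.982,217.295) → (93.982,110.404) → (23.714,110.404) → (23.714,217.295) (closed)

[2] `<path>` rectangle, #ff0000→cut S712 F1637: (71.165,152.232) → (242.208,152.232) → (242.208,48.950) → (71.165,48.950) → (71.165,152.232) (closed)

[3] `<rect>` rectangle, #000000→engrave S193 F2115: (23.140,147.083) → (171.490,147.083) → (171.490,100.763) → (23.140,100.763) → (23.140,147.083) (closed)

G21
G90
G00 X23.714 Y217.295
M3 S712
G01 X93.982 Y217.295 F1637
G01 X93.982 Y110.404 F1637
G01 X23.714 Y110.404 F1637
G01 X23.714 Y217.295 F1637
M5
G00 X71.165 Y152.232
M3 S712
G01 X242.208 Y152.232 F1637
G01 X242.208 Y48.950 F1637
G01 X71.165 Y48.950 F1637
G01 X71.165 Y152.232 F1637
M5
G00 X23.140 Y147.083
M3 S193
G01 X171.490 Y147.083 F2115
G01 X171.490 Y100.763 F2115
G01 X23.140 Y100.763 F2115
G01 X23.140 Y147.083 F2115
M5
G00 X0.000 Y0.000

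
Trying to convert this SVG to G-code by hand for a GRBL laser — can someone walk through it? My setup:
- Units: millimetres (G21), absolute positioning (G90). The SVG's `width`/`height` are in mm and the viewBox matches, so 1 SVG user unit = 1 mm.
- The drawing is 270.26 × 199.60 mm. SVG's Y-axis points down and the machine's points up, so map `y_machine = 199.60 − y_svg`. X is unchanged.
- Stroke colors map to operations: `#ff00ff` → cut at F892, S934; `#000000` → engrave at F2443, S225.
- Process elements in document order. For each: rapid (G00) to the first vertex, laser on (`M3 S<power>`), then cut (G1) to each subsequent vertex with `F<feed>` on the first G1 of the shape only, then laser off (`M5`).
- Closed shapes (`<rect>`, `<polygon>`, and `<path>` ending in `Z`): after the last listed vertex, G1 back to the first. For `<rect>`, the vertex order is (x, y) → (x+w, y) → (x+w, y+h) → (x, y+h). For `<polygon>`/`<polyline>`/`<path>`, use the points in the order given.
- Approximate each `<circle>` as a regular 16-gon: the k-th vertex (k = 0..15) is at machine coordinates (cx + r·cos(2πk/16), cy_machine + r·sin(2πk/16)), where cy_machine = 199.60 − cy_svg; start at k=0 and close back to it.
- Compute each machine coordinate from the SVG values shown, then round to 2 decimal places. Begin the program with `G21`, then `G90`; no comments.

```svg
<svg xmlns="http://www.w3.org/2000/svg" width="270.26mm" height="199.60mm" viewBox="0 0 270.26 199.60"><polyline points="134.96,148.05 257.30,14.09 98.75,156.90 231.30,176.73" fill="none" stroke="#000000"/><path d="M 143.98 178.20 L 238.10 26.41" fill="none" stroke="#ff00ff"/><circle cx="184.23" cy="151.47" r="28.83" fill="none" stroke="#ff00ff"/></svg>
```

G21
G90
G00 X134.96 Y51.55
M3 S225
G1 X257.30 Y185.51 F2443
G1 X98.75 Y42.70
G1 X231.30 Y22.87
M5
G00 X143.98 Y21.40
M3 S934
G1 X238.10 Y173.19 F892
M5
G00 X213.06 Y48.13
M3 S934
G1 X210.87 Y59.16 F892
G1 X204.62 Y68.52
G1 X195.26 Y74.77
G1 X184.23 Y76.96
G1 X173.20 Y74.77
G1 X163.84 Y68.52
G1 X157.59 Y59.16
G1 X155.40 Y48.13
G1 X157.59 Y37.10
G1 X163.84 Y27.74
G1 X173.20 Y21.49
G1 X184.23 Y19.30
G1 X195.26 Y21.49
G1 X204.62 Y27.74
G1 X210.87 Y37.10
G1 X213.06 Y48.13
M5

1 u = 1 mm; y_m = 199.60 − y.

[1] `<polyline>` open polyline, #000000→engrave S225 F2443: (134.96,51.55) → (257.30,185.51) → (98.75,42.70) → (231.30,22.87)

[2] `<path>` line segment, #ff00ff→cut S934 F892: (143.98,21.40) → (238.10,173.19)

[3] `<circle>` circle, #ff00ff→cut S934 F892: (213.06,48.13) → (210.87,59.16) → (204.62,68.52) → (195.26,74.77) → (184.23,76.96) → (173.20,74.77) → (163.84,68.52) → (157.59,59.16) → (155.40,48.13) → (157.59,37.10) → (163.84,27.74) → (173.20,21.49) → (184.23,19.30) → (195.26,21.49) → (204.62,27.74) → (210.87,37.10) → (213.06,48.13) (closed)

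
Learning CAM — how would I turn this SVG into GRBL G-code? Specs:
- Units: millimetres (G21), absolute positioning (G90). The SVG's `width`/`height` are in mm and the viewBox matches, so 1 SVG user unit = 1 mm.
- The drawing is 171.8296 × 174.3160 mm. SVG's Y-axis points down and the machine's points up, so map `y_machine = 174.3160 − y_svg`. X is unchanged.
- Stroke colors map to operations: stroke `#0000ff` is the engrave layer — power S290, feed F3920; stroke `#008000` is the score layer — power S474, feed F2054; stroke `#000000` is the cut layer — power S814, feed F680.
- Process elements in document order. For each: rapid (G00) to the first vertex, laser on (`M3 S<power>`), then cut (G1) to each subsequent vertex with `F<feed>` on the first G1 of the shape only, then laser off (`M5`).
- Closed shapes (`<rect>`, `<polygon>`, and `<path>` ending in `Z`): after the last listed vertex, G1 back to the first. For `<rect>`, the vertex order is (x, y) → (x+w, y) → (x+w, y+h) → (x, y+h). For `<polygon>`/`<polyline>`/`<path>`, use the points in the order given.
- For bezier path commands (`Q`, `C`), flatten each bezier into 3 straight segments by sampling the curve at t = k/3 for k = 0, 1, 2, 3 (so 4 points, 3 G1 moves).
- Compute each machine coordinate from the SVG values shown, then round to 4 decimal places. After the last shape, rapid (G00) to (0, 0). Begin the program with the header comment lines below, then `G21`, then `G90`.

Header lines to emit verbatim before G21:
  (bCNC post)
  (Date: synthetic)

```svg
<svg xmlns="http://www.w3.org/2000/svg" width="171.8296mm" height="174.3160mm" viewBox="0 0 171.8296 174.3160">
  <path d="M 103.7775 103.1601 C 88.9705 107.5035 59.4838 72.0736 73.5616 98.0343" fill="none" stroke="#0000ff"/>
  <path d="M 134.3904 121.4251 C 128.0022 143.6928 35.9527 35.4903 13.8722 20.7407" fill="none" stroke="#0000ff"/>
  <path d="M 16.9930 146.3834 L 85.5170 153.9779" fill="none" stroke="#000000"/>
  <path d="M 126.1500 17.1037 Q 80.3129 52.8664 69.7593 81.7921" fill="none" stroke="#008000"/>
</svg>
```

(bCNC post)
(Date: synthetic)
G21
G90
G00 X103.7775 Y71.1559
M3 S290
G1 X86.2345 Y76.3235 F3920
G1 X71.8481 Y85.5257
G1 X73.5616 Y76.2817
M5
G00 X134.3904 Y52.8909
M3 S290
G1 X105.2125 Y65.8198 F3920
G1 X53.5116 Y115.9682
G1 X13.8722 Y153.5753
M5
G00 X16.9930 Y27.9326
M3 S814
G1 X85.5170 Y20.3381 F680
M5
G00 X126.1500 Y157.2123
M3 S474
G1 X99.5123 Y134.1302 F2054
G1 X80.7154 Y112.5674
G1 X69.7593 Y92.5239
M5
G00 X0.0000 Y0.0000

1 u = 1 mm; y_m = 174.3160 − y.

[1] `<path>` cubic bezier, #0000ff→engrave S290 F3920: (103.7775,71.1559) → (86.2345,76.3235) → (71.8481,85.5257) → (73.5616,76.2817)

[2] `<path>` cubic bezier, #0000ff→engrave S290 F3920: (134.3904,52.8909) → (105.2125,65.8198) → (53.5116,115.9682) → (13.8722,153.5753)

[3] `<path>` line segment, #000000→cut S814 F680: (16.9930,27.9326) → (85.5170,20.3381)

[4] `<path>` quadratic bezier, #008000→score S474 F2054: (126.1500,157.2123) → (99.5123,134.1302) → (80.7154,112.5674) → (69.7593,92.5239)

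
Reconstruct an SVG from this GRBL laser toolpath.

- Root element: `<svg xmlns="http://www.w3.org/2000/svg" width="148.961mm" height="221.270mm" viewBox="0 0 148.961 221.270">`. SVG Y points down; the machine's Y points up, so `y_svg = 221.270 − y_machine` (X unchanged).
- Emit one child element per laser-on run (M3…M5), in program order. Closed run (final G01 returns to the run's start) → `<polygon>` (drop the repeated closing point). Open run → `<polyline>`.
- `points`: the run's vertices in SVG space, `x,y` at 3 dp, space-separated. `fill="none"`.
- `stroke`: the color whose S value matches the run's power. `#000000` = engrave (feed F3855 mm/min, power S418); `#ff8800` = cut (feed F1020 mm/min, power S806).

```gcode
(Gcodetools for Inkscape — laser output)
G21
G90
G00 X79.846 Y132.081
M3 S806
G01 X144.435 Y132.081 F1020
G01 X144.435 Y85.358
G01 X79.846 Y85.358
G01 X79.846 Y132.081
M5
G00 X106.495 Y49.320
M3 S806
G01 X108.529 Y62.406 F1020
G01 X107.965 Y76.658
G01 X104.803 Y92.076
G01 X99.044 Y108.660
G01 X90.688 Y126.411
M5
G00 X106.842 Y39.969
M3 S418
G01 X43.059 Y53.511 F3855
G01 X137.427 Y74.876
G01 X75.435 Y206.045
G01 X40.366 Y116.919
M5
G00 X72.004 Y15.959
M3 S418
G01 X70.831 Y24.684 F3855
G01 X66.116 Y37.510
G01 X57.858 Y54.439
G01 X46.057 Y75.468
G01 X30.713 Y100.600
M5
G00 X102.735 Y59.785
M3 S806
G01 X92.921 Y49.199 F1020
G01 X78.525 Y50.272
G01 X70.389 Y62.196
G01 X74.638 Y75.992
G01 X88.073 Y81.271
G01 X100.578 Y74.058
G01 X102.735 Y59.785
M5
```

<svg xmlns="http://www.w3.org/2000/svg" width="148.961mm" height="221.270mm" viewBox="0 0 148.961 221.270">
  <polygon points="79.846,89.189 144.435,89.189 144.435,135.912 79.846,135.912" fill="none" stroke="#ff8800"/>
  <polyline points="106.495,171.950 108.529,158.864 107.965,144.612 104.803,129.194 99.044,112.610 90.688,94.859" fill="none" stroke="#ff8800"/>
  <polyline points="106.842,181.301 43.059,167.759 137.427,146.394 75.435,15.225 40.366,104.351" fill="none" stroke="#000000"/>
  <polyline points="72.004,205.311 70.831,196.586 66.116,183.760 57.858,166.831 46.057,145.802 30.713,120.670" fill="none" stroke="#000000"/>
  <polygon points="102.735,161.485 92.921,172.071 78.525,170.998 70.389,159.074 74.638,145.278 88.073,139.999 100.578,147.212" fill="none" stroke="#ff8800"/>
</svg>

Each laser-on run becomes one SVG element. Flip Y back into SVG space with y_svg = 221.270 − y_machine.

Run 1: S806 ⇒ cut layer `#ff8800`. The run returns to its start, so emit a `<polygon>` with points (Y-flipped): 79.846,89.189 144.435,89.189 144.435,135.912 79.846,135.912.

Run 2: the run's S806 means `#ff8800` (cut). The run is open, so emit a `<polyline>` with points (Y-flipped): 106.495,171.950 108.529,158.864 107.965,144.612 104.803,129.194 99.044,112.610 90.688,94.859.

Run 3: S418 ⇒ engrave layer `#000000`. The run is open, so emit a `<polyline>` with points (Y-flipped): 106.842,181.301 43.059,167.759 137.427,146.394 75.435,15.225 40.366,104.351.

Run 4: the run's S418 means `#000000` (engrave). The run is open, so emit a `<polyline>` with points (Y-flipped): 72.004,205.311 70.831,196.586 66.116,183.760 57.858,166.831 46.057,145.802 30.713,120.670.

Run 5: power S806 maps to stroke `#ff8800` (cut). The run returns to its start, so emit a `<polygon>` with points (Y-flipped): 102.735,161.485 92.921,172.071 78.525,170.998 70.389,159.074 74.638,145.278 88.073,139.999 100.578,147.212.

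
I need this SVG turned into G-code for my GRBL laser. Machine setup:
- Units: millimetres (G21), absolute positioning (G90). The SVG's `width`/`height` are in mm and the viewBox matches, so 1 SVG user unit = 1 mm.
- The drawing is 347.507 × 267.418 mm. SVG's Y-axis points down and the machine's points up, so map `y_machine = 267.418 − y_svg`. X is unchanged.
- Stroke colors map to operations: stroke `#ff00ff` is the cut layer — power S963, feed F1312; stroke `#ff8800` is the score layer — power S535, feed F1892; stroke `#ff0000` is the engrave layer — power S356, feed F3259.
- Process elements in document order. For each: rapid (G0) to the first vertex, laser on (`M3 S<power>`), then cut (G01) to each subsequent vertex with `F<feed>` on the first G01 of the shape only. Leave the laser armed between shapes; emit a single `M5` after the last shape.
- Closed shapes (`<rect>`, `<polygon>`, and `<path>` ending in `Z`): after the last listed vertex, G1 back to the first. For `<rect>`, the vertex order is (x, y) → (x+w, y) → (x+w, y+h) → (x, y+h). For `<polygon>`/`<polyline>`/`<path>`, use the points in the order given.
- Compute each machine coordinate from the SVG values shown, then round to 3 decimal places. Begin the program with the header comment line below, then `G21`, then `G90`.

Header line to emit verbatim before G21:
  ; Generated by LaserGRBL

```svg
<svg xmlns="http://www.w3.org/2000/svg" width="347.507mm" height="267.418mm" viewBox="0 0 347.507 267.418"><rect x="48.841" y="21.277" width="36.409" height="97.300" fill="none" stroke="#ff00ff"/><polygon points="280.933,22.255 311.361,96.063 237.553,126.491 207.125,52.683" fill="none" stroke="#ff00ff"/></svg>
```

; Generated by LaserGRBL
G21
G90
G0 X48.841 Y246.141
M3 S963
G01 X85.250 Y246.141 F1312
G01 X85.250 Y148.841
G01 X48.841 Y148.841
G01 X48.841 Y246.141
G0 X280.933 Y245.163
M3 S963
G01 X311.361 Y171.355 F1312
G01 X237.553 Y140.927
G01 X207.125 Y214.735
G01 X280.933 Y245.163
M5

Since the viewBox matches the mm dimensions, user units are millimetres directly. The only transform is the Y-flip y_m = 267.418 − y_svg.

Shape 1 is a rectangle drawn with `<rect>`. Its stroke #ff00ff means cut at S963, F1312. After flipping Y the toolpath is (48.841,246.141) → (85.250,246.141) → (85.250,148.841) → (48.841,148.841) → (48.841,246.141), returning to the start.

Shape 2 is a regular polygon drawn with `<polygon>`. Its stroke #ff00ff means cut at S963, F1312. After flipping Y the toolpath is (280.933,245.163) → (311.361,171.355) → (237.553,140.927) → (207.125,214.735) → (280.933,245.163), returning to the start.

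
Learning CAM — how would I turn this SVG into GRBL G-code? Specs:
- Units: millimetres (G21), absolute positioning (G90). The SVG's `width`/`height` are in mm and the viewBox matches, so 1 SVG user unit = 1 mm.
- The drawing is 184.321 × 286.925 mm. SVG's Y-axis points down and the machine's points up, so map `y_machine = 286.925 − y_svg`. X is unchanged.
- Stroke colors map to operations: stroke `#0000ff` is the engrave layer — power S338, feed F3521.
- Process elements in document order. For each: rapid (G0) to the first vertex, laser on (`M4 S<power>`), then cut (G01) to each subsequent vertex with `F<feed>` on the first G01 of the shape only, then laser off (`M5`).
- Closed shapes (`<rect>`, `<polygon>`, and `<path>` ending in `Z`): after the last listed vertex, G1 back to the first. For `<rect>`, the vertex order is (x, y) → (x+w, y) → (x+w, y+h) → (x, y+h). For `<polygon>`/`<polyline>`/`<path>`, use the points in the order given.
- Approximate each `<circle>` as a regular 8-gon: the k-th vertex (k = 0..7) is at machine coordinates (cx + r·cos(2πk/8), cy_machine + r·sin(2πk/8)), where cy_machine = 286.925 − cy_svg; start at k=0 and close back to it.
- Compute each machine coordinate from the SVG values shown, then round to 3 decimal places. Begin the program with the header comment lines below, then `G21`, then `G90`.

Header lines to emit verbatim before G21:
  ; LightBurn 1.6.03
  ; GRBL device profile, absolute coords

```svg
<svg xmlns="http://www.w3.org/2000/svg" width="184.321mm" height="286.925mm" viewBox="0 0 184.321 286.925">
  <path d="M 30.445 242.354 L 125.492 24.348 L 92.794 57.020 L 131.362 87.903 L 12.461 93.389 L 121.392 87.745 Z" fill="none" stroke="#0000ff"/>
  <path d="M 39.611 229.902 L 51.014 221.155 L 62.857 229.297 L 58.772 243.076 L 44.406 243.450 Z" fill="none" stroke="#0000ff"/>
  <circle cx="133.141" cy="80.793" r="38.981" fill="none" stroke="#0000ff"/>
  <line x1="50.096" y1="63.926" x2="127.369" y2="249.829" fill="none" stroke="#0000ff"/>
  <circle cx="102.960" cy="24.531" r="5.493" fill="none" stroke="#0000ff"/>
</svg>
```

Since the viewBox matches the mm dimensions, user units are millimetres directly. The only transform is the Y-flip y_m = 286.925 − y_svg.

Shape 1 is a closed polygon drawn with `<path>`. Its stroke #0000ff means engrave at S338, F3521. After flipping Y the toolpath is (30.445,44.571) → (125.492,262.577) → (92.794,229.905) → (131.362,199.022) → (12.461,193.536) → (121.392,199.180) → (30.445,44.571), returning to the start.

Shape 2 is a regular polygon drawn with `<path>`. Its stroke #0000ff means engrave at S338, F3521. After flipping Y the toolpath is (39.611,57.023) → (51.014,65.770) → (62.857,57.628) → (58.772,43.849) → (44.406,43.475) → (39.611,57.023), returning to the start.

Shape 3 is a circle drawn with `<circle>`. Its stroke #0000ff means engrave at S338, F3521. After flipping Y the toolpath is (172.122,206.132) → (160.705,233.696) → (133.141,245.113) → (105.577,233.696) → (94.160,206.132) → (105.577,178.568) → (133.141,167.151) → (160.705,178.568) → (172.122,206.132), returning to the start.

Shape 4 is a line segment drawn with `<line>`. Its stroke #0000ff means engrave at S338, F3521. After flipping Y the toolpath is (50.096,222.999) → (127.369,37.096).

Shape 5 is a circle drawn with `<circle>`. Its stroke #0000ff means engrave at S338, F3521. After flipping Y the toolpath is (108.453,262.394) → (106.844,266.278) → (102.960,267.887) → (99.076,266.278) → (97.467,262.394) → (99.076,258.510) → (102.960,256.901) → (106.844,258.510) → (108.453,262.394), returning to the start.

; LightBurn 1.6.03
; GRBL device profile, absolute coords
G21
G90
G0 X30.445 Y44.571
M4 S338
G01 X125.492 Y262.577 F3521
G01 X92.794 Y229.905
G01 X131.362 Y199.022
G01 X12.461 Y193.536
G01 X121.392 Y199.180
G01 X30.445 Y44.571
M5
G0 X39.611 Y57.023
M4 S338
G01 X51.014 Y65.770 F3521
G01 X62.857 Y57.628
G01 X58.772 Y43.849
G01 X44.406 Y43.475
G01 X39.611 Y57.023
M5
G0 X172.122 Y206.132
M4 S338
G01 X160.705 Y233.696 F3521
G01 X133.141 Y245.113
G01 X105.577 Y233.696
G01 X94.160 Y206.132
G01 X105.577 Y178.568
G01 X133.141 Y167.151
G01 X160.705 Y178.568
G01 X172.122 Y206.132
M5
G0 X50.096 Y222.999
M4 S338
G01 X127.369 Y37.096 F3521
M5
G0 X108.453 Y262.394
M4 S338
G01 X106.844 Y266.278 F3521
G01 X102.960 Y267.887
G01 X99.076 Y266.278
G01 X97.467 Y262.394
G01 X99.076 Y258.510
G01 X102.960 Y256.901
G01 X106.844 Y258.510
G01 X108.453 Y262.394
M5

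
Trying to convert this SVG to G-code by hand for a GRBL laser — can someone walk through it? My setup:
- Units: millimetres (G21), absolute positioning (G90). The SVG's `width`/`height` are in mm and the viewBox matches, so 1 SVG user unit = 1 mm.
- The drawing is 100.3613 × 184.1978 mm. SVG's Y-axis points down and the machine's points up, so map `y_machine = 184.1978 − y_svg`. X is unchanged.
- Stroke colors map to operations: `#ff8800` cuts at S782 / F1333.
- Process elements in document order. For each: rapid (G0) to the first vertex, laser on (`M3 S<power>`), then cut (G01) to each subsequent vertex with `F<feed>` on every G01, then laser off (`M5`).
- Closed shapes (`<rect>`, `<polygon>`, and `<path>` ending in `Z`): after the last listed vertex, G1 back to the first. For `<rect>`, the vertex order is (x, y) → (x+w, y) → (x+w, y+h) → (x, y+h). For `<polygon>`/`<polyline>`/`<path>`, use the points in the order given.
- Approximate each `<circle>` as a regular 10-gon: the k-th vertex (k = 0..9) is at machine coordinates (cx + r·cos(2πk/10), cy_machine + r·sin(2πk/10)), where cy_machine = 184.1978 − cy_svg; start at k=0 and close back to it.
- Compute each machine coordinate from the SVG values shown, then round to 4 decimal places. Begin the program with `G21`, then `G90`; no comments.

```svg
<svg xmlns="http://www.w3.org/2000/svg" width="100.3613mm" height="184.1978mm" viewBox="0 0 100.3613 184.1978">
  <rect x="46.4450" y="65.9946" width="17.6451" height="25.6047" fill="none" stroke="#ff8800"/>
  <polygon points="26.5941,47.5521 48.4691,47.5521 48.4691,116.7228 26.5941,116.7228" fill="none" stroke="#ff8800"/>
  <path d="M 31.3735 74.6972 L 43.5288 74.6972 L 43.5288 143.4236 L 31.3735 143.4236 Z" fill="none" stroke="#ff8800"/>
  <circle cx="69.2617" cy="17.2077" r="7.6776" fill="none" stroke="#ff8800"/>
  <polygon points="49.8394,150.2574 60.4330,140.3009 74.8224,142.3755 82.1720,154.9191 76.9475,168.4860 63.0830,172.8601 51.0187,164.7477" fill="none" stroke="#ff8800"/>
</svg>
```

1 u = 1 mm; y_m = 184.1978 − y.

[1] `<rect>` rectangle, #ff8800→cut S782 F1333: (46.4450,118.2032) → (64.0901,118.2032) → (64.0901,92.5985) → (46.4450,92.5985) → (46.4450,118.2032) (closed)

[2] `<polygon>` rectangle, #ff8800→cut S782 F1333: (26.5941,136.6457) → (48.4691,136.6457) → (48.4691,67.4750) → (26.5941,67.4750) → (26.5941,136.6457) (closed)

[3] `<path>` rectangle, #ff8800→cut S782 F1333: (31.3735,109.5006) → (43.5288,109.5006) → (43.5288,40.7742) → (31.3735,40.7742) → (31.3735,109.5006) (closed)

[4] `<circle>` circle, #ff8800→cut S782 F1333: (76.9393,166.9901) → (75.4730,171.5029) → (71.6342,174.2919) → (66.8892,174.2919) → (63.0504,171.5029) → (61.5841,166.9901) → (63.0504,162.4773) → (66.8892,159.6883) → (71.6342,159.6883) → (75.4730,162.4773) → (76.9393,166.9901) (closed)

[5] `<polygon>` regular polygon, #ff8800→cut S782 F1333: (49.8394,33.9404) → (60.4330,43.8969) → (74.8224,41.8223) → (82.1720,29.2787) → (76.9475,15.7118) → (63.0830,11.3377) → (51.0187,19.4501) → (49.8394,33.9404) (closed)

G21
G90
G0 X46.4450 Y118.2032
M3 S782
G01 X64.0901 Y118.2032 F1333
G01 X64.0901 Y92.5985 F1333
G01 X46.4450 Y92.5985 F1333
G01 X46.4450 Y118.2032 F1333
M5
G0 X26.5941 Y136.6457
M3 S782
G01 X48.4691 Y136.6457 F1333
G01 X48.4691 Y67.4750 F1333
G01 X26.5941 Y67.4750 F1333
G01 X26.5941 Y136.6457 F1333
M5
G0 X31.3735 Y109.5006
M3 S782
G01 X43.5288 Y109.5006 F1333
G01 X43.5288 Y40.7742 F1333
G01 X31.3735 Y40.7742 F1333
G01 X31.3735 Y109.5006 F1333
M5
G0 X76.9393 Y166.9901
M3 S782
G01 X75.4730 Y171.5029 F1333
G01 X71.6342 Y174.2919 F1333
G01 X66.8892 Y174.2919 F1333
G01 X63.0504 Y171.5029 F1333
G01 X61.5841 Y166.9901 F1333
G01 X63.0504 Y162.4773 F1333
G01 X66.8892 Y159.6883 F1333
G01 X71.6342 Y159.6883 F1333
G01 X75.4730 Y162.4773 F1333
G01 X76.9393 Y166.9901 F1333
M5
G0 X49.8394 Y33.9404
M3 S782
G01 X60.4330 Y43.8969 F1333
G01 X74.8224 Y41.8223 F1333
G01 X82.1720 Y29.2787 F1333
G01 X76.9475 Y15.7118 F1333
G01 X63.0830 Y11.3377 F1333
G01 X51.0187 Y19.4501 F1333
G01 X49.8394 Y33.9404 F1333
M5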